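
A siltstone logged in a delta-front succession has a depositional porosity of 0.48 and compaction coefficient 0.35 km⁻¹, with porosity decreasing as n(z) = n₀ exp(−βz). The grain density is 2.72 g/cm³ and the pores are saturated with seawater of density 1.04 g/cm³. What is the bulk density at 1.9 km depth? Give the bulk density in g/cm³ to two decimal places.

2.31 g/cm³

Porosity at depth: n = 0.48·exp(−0.35×1.9) = 0.48×0.5143 = 0.2469
Bulk density: ρ_b = (1−n)ρ_g + n·ρ_f = 0.7531×2.72 + 0.2469×1.04
       = 2.049 + 0.257 = 2.305 g/cm³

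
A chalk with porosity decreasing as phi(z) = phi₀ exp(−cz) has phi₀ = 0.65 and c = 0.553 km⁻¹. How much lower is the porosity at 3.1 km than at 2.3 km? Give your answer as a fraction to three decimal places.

phi(2.3) = 0.65·e^(−0.553×2.3) = 0.1822
phi(3.1) = 0.65·e^(−0.553×3.1) = 0.1171
Δphi = 0.1822 − 0.1171 = 0.0651

0.065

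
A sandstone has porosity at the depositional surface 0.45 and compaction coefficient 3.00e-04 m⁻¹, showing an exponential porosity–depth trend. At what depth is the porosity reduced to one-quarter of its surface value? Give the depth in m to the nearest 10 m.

4620 m

Working in km (1 km = 1000 m; k in km⁻¹ = k in m⁻¹ × 1000):
phi/phi₀ = 1/4 ⇒ exp(−k·d) = 1/4 ⇒ d = ln(4) / k
d = 1.3863 / 0.3 = 4.621 km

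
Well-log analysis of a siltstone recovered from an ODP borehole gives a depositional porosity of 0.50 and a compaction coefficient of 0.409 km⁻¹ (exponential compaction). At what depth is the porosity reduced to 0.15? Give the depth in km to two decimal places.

2.94 km

Invert Athy's law: d = ln(phi₀/phi) / k
d = ln(0.5/0.15) / 0.409 = ln(3.333) / 0.409 = 1.2040 / 0.409 = 2.944 km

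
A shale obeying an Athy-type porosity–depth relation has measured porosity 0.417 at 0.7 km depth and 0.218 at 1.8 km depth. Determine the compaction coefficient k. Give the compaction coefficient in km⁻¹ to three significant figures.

Athy: phi(z) = phi₀ e^(−kz) ⇒ phi₁/phi₂ = e^{k(z₂−z₁)} ⇒ k = ln(phi₁/phi₂)/(z₂−z₁)
k = ln(0.417/0.218) / (1.8 − 0.7) = ln(1.913) / 1.1 = 0.6486 / 1.1 = 0.5896 km⁻¹

0.590 km⁻¹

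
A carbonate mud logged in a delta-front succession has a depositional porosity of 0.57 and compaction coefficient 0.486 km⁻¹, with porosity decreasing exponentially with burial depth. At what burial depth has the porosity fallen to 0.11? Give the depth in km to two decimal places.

3.39 km

Invert Athy's law: Z = ln(n₀/n) / k
Z = ln(0.57/0.11) / 0.486 = ln(5.182) / 0.486 = 1.6452 / 0.486 = 3.385 km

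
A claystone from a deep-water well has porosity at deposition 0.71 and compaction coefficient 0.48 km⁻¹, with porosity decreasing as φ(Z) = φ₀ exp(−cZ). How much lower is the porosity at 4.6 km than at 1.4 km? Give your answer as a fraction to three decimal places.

φ(1.4) = 0.71·e^(−0.48×1.4) = 0.3626
φ(4.6) = 0.71·e^(−0.48×4.6) = 0.0780
Δφ = 0.3626 − 0.0780 = 0.2845

0.285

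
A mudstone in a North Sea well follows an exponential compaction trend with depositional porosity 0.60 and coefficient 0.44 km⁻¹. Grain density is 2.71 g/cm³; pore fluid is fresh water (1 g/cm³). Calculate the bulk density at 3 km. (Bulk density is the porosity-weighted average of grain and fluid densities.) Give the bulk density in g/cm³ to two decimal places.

2.44 g/cm³

Porosity at depth: phi = 0.6·exp(−0.44×3) = 0.6×0.2671 = 0.1603
Bulk density: ρ_b = (1−phi)ρ_g + phi·ρ_f = 0.8397×2.71 + 0.1603×1
       = 2.276 + 0.160 = 2.436 g/cm³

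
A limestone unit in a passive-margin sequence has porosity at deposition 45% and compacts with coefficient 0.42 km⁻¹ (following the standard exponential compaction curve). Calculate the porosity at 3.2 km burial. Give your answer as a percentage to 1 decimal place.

11.7%

φ = φ₀·exp(−β·z) = 0.45 × exp(−0.42 × 3.2) = 0.45 × exp(−1.344)
  = 0.45 × 0.2608 = 0.1174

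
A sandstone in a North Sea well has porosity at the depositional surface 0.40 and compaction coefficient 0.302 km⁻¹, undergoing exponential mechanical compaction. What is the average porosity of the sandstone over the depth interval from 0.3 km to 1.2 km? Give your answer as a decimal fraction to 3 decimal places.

0.320

⟨φ⟩ = (1/(d₂−d₁)) ∫ φ₀ e^(−βd) dd = φ₀·(e^(−β·d₁) − e^(−β·d₂)) / (β·(d₂−d₁))
e^(−0.302×0.3) = 0.9134; e^(−0.302×1.2) = 0.6960
⟨φ⟩ = 0.4 × (0.9134 − 0.6960) / (0.302 × 0.9) = 0.4 × 0.7998 = 0.3199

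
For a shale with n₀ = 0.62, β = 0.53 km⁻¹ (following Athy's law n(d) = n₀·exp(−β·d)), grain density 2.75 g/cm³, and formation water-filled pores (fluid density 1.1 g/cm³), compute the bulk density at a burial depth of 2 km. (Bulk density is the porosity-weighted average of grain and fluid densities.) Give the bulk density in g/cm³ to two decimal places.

Porosity at depth: n = 0.62·exp(−0.53×2) = 0.62×0.3465 = 0.2148
Bulk density: ρ_b = (1−n)ρ_g + n·ρ_f = 0.7852×2.75 + 0.2148×1.1
       = 2.159 + 0.236 = 2.396 g/cm³

2.40 g/cm³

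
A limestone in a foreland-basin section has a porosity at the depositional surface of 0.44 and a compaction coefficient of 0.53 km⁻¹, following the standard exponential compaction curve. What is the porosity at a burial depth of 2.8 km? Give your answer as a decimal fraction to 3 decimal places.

n = n₀·exp(−c·Z) = 0.44 × exp(−0.53 × 2.8) = 0.44 × exp(−1.484)
  = 0.44 × 0.2267 = 0.0998

0.100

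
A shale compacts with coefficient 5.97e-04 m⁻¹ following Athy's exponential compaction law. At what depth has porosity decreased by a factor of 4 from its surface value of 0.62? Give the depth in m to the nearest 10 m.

2320 m

Working in km (1 km = 1000 m; β in km⁻¹ = β in m⁻¹ × 1000):
n/n₀ = 1/4 ⇒ exp(−β·d) = 1/4 ⇒ d = ln(4) / β
d = 1.3863 / 0.597 = 2.322 km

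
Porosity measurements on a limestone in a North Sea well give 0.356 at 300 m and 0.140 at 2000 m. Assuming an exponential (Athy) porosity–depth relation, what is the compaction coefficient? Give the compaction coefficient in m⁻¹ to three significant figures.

0.000549 m⁻¹

Working in km (1 km = 1000 m; c in km⁻¹ = c in m⁻¹ × 1000):
Athy: phi(Z) = phi₀ e^(−cZ) ⇒ phi₁/phi₂ = e^{c(Z₂−Z₁)} ⇒ c = ln(phi₁/phi₂)/(Z₂−Z₁)
c = ln(0.356/0.14) / (2 − 0.3) = ln(2.543) / 1.7 = 0.9333 / 1.7 = 0.549 km⁻¹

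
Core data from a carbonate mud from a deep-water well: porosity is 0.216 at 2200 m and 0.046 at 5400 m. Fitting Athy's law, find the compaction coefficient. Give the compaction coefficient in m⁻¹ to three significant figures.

Working in km (1 km = 1000 m; β in km⁻¹ = β in m⁻¹ × 1000):
Athy: n(z) = n₀ e^(−βz) ⇒ n₁/n₂ = e^{β(z₂−z₁)} ⇒ β = ln(n₁/n₂)/(z₂−z₁)
β = ln(0.216/0.046) / (5.4 − 2.2) = ln(4.696) / 3.2 = 1.5466 / 3.2 = 0.4833 km⁻¹

0.000483 m⁻¹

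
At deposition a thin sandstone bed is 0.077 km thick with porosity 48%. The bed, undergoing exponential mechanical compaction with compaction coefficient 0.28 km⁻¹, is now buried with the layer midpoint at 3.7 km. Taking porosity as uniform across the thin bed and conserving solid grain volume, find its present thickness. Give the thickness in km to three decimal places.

0.048 km

Porosity at 3.7 km: phi = 0.48·exp(−0.28×3.7) = 0.1703
Solid-volume conservation: h(1−phi) = h₀(1−phi₀) ⇒ h = h₀·(1−phi₀)/(1−phi)
h = 0.077 × (1 − 0.48)/(1 − 0.1703) = 0.077 × 0.6268 = 0.0483 km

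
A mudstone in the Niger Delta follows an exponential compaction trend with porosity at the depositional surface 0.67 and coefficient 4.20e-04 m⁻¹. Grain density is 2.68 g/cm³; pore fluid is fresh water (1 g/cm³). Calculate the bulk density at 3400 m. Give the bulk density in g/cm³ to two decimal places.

2.41 g/cm³

Working in km (1 km = 1000 m; k in km⁻¹ = k in m⁻¹ × 1000):
Porosity at depth: φ = 0.67·exp(−0.42×3.4) = 0.67×0.2398 = 0.1607
Bulk density: ρ_b = (1−φ)ρ_g + φ·ρ_f = 0.8393×2.68 + 0.1607×1
       = 2.249 + 0.161 = 2.410 g/cm³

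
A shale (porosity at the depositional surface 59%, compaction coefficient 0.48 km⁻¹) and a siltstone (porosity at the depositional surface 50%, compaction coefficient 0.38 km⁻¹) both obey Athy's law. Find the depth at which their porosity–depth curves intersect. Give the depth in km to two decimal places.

1.66 km

Set n₀ₐ e^(−kₐd) = n₀ᵦ e^(−kᵦd) ⇒ ln(n₀ₐ/n₀ᵦ) = (kₐ − kᵦ)·d
d = ln(0.59/0.5) / (0.48 − 0.38) = 0.1655 / 0.1 = 1.655 km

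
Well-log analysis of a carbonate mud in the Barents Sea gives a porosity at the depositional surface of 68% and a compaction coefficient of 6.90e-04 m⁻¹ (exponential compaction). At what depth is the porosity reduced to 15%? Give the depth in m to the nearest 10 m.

Working in km (1 km = 1000 m; c in km⁻¹ = c in m⁻¹ × 1000):
Invert Athy's law: d = ln(phi₀/phi) / c
d = ln(0.68/0.15) / 0.69 = ln(4.533) / 0.69 = 1.5115 / 0.69 = 2.191 km

2190 m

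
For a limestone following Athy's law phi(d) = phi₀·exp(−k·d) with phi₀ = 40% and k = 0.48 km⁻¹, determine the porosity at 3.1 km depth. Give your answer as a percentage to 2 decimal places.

9.03%

phi = phi₀·exp(−k·d) = 0.4 × exp(−0.48 × 3.1) = 0.4 × exp(−1.488)
  = 0.4 × 0.2258 = 0.0903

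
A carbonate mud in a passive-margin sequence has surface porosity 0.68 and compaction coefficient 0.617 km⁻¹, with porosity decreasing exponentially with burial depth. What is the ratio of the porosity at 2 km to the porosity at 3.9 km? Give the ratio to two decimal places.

φ(z₁)/φ(z₂) = e^(−β·z₁)/e^(−β·z₂) = e^{β(z₂−z₁)}
= exp(0.617 × 1.9) = exp(1.172) = 3.2294

3.23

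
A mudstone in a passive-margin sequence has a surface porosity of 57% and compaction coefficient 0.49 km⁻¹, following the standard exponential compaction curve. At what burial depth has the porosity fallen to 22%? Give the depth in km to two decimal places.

Invert Athy's law: d = ln(phi₀/phi) / β
d = ln(0.57/0.22) / 0.49 = ln(2.591) / 0.49 = 0.9520 / 0.49 = 1.943 km

1.94 km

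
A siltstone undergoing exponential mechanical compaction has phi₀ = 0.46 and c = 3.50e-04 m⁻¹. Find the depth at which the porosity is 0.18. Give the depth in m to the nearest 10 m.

2680 m

Working in km (1 km = 1000 m; c in km⁻¹ = c in m⁻¹ × 1000):
Invert Athy's law: z = ln(phi₀/phi) / c
z = ln(0.46/0.18) / 0.35 = ln(2.556) / 0.35 = 0.9383 / 0.35 = 2.681 km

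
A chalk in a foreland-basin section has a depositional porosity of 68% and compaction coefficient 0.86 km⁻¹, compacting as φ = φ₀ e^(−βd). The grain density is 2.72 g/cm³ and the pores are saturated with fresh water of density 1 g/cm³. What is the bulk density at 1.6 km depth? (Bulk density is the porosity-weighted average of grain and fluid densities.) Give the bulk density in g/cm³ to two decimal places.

2.42 g/cm³

Porosity at depth: φ = 0.68·exp(−0.86×1.6) = 0.68×0.2526 = 0.1718
Bulk density: ρ_b = (1−φ)ρ_g + φ·ρ_f = 0.8282×2.72 + 0.1718×1
       = 2.253 + 0.172 = 2.425 g/cm³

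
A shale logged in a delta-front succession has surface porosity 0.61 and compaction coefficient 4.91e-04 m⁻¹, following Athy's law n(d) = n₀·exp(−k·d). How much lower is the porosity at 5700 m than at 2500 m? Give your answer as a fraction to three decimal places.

0.142

Working in km (1 km = 1000 m; k in km⁻¹ = k in m⁻¹ × 1000):
n(2.5) = 0.61·e^(−0.491×2.5) = 0.1787
n(5.7) = 0.61·e^(−0.491×5.7) = 0.0371
Δn = 0.1787 − 0.0371 = 0.1416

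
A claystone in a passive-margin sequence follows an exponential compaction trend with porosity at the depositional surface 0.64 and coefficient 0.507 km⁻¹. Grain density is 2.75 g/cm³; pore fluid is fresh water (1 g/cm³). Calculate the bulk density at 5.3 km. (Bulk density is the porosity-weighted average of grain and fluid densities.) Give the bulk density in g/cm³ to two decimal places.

Porosity at depth: n = 0.64·exp(−0.507×5.3) = 0.64×0.0681 = 0.0436
Bulk density: ρ_b = (1−n)ρ_g + n·ρ_f = 0.9564×2.75 + 0.0436×1
       = 2.630 + 0.044 = 2.674 g/cm³

2.67 g/cm³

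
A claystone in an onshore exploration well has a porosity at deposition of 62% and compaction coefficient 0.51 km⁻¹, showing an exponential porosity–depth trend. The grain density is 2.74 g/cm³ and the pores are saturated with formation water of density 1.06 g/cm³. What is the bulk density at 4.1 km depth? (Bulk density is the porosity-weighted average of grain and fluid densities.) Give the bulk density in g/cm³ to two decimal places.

2.61 g/cm³

Porosity at depth: φ = 0.62·exp(−0.51×4.1) = 0.62×0.1236 = 0.0766
Bulk density: ρ_b = (1−φ)ρ_g + φ·ρ_f = 0.9234×2.74 + 0.0766×1.06
       = 2.530 + 0.081 = 2.611 g/cm³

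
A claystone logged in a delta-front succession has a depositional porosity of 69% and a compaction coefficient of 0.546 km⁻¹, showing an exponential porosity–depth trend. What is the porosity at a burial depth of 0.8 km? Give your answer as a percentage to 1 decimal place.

φ = φ₀·exp(−k·z) = 0.69 × exp(−0.546 × 0.8) = 0.69 × exp(−0.4368)
  = 0.69 × 0.6461 = 0.4458

44.6%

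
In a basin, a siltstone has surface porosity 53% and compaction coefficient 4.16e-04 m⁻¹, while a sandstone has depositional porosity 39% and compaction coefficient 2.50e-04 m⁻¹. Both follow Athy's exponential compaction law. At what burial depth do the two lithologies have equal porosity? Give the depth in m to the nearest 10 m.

1850 m

Working in km (1 km = 1000 m; c in km⁻¹ = c in m⁻¹ × 1000):
Set n₀ₐ e^(−cₐz) = n₀ᵦ e^(−cᵦz) ⇒ ln(n₀ₐ/n₀ᵦ) = (cₐ − cᵦ)·z
z = ln(0.53/0.39) / (0.416 − 0.25) = 0.3067 / 0.166 = 1.848 km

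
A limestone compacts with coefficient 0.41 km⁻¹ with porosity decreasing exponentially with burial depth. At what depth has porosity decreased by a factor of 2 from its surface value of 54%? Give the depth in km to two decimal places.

1.69 km

n/n₀ = 1/2 ⇒ exp(−β·d) = 1/2 ⇒ d = ln(2) / β
d = 0.6931 / 0.41 = 1.691 km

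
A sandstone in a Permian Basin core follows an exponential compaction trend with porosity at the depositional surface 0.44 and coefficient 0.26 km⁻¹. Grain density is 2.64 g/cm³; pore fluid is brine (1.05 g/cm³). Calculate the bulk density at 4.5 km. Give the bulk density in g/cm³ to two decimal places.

Porosity at depth: phi = 0.44·exp(−0.26×4.5) = 0.44×0.3104 = 0.1366
Bulk density: ρ_b = (1−phi)ρ_g + phi·ρ_f = 0.8634×2.64 + 0.1366×1.05
       = 2.279 + 0.143 = 2.423 g/cm³

2.42 g/cm³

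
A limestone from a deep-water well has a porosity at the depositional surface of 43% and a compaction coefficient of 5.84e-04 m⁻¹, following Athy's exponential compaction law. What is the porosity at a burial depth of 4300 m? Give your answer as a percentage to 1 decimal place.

Working in km (1 km = 1000 m; k in km⁻¹ = k in m⁻¹ × 1000):
n = n₀·exp(−k·d) = 0.43 × exp(−0.584 × 4.3) = 0.43 × exp(−2.511)
  = 0.43 × 0.0812 = 0.0349

3.5%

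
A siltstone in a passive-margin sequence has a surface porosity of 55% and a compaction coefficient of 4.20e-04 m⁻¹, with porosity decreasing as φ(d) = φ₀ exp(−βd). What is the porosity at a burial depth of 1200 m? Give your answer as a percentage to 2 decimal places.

33.23%

Working in km (1 km = 1000 m; β in km⁻¹ = β in m⁻¹ × 1000):
φ = φ₀·exp(−β·d) = 0.55 × exp(−0.42 × 1.2) = 0.55 × exp(−0.504)
  = 0.55 × 0.6041 = 0.3323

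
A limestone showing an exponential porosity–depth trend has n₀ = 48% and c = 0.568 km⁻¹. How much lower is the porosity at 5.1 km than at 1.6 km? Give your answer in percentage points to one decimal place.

16.7 percentage points

n(1.6) = 0.48·e^(−0.568×1.6) = 0.1934
n(5.1) = 0.48·e^(−0.568×5.1) = 0.0265
Δn = 0.1934 − 0.0265 = 0.1669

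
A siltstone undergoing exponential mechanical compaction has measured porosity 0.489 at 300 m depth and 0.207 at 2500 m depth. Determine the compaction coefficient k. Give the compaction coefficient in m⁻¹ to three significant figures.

0.000391 m⁻¹

Working in km (1 km = 1000 m; k in km⁻¹ = k in m⁻¹ × 1000):
Athy: n(z) = n₀ e^(−kz) ⇒ n₁/n₂ = e^{k(z₂−z₁)} ⇒ k = ln(n₁/n₂)/(z₂−z₁)
k = ln(0.489/0.207) / (2.5 − 0.3) = ln(2.362) / 2.2 = 0.8596 / 2.2 = 0.3907 km⁻¹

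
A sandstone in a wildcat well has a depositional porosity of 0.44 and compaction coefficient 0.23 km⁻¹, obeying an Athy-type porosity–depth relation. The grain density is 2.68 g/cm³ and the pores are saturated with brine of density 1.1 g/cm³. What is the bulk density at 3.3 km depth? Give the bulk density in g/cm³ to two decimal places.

Porosity at depth: n = 0.44·exp(−0.23×3.3) = 0.44×0.4681 = 0.2060
Bulk density: ρ_b = (1−n)ρ_g + n·ρ_f = 0.7940×2.68 + 0.2060×1.1
       = 2.128 + 0.227 = 2.355 g/cm³

2.35 g/cm³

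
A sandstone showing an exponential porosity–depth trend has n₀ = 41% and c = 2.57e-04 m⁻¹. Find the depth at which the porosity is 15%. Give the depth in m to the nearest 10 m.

3910 m

Working in km (1 km = 1000 m; c in km⁻¹ = c in m⁻¹ × 1000):
Invert Athy's law: z = ln(n₀/n) / c
z = ln(0.41/0.15) / 0.257 = ln(2.733) / 0.257 = 1.0055 / 0.257 = 3.913 km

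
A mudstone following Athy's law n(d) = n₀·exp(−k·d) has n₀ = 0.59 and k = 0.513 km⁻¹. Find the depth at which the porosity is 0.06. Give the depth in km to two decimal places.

Invert Athy's law: d = ln(n₀/n) / k
d = ln(0.59/0.06) / 0.513 = ln(9.833) / 0.513 = 2.2858 / 0.513 = 4.456 km

4.46 km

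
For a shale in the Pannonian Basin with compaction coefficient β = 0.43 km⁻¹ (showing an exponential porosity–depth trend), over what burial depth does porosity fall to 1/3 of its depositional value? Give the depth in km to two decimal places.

phi/phi₀ = 1/3 ⇒ exp(−β·Z) = 1/3 ⇒ Z = ln(3) / β
Z = 1.0986 / 0.43 = 2.555 km

2.55 km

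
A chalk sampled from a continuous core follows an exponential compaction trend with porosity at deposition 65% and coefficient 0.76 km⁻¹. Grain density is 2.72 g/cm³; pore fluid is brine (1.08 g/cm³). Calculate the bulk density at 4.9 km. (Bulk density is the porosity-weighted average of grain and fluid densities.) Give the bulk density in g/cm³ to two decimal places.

Porosity at depth: φ = 0.65·exp(−0.76×4.9) = 0.65×0.0241 = 0.0157
Bulk density: ρ_b = (1−φ)ρ_g + φ·ρ_f = 0.9843×2.72 + 0.0157×1.08
       = 2.677 + 0.017 = 2.694 g/cm³

2.69 g/cm³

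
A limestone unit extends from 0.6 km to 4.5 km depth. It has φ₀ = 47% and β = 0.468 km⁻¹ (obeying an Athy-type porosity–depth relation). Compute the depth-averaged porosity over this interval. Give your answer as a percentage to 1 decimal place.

16.3%

⟨φ⟩ = (1/(z₂−z₁)) ∫ φ₀ e^(−βz) dz = φ₀·(e^(−β·z₁) − e^(−β·z₂)) / (β·(z₂−z₁))
e^(−0.468×0.6) = 0.7552; e^(−0.468×4.5) = 0.1217
⟨φ⟩ = 0.47 × (0.7552 − 0.1217) / (0.468 × 3.9) = 0.47 × 0.3471 = 0.1631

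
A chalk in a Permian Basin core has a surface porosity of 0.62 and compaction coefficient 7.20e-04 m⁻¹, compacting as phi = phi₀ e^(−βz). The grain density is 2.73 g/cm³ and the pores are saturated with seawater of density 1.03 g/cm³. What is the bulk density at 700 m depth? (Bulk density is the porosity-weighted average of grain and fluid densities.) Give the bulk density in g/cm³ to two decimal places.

2.09 g/cm³

Working in km (1 km = 1000 m; β in km⁻¹ = β in m⁻¹ × 1000):
Porosity at depth: phi = 0.62·exp(−0.72×0.7) = 0.62×0.6041 = 0.3745
Bulk density: ρ_b = (1−phi)ρ_g + phi·ρ_f = 0.6255×2.73 + 0.3745×1.03
       = 1.707 + 0.386 = 2.093 g/cm³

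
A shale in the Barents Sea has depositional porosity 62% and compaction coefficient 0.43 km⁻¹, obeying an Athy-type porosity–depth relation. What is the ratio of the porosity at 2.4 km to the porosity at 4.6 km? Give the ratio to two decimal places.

phi(z₁)/phi(z₂) = e^(−k·z₁)/e^(−k·z₂) = e^{k(z₂−z₁)}
= exp(0.43 × 2.2) = exp(0.946) = 2.5754

2.58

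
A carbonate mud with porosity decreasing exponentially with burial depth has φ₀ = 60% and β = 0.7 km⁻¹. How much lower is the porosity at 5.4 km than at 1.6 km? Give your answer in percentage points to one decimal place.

18.2 percentage points

φ(1.6) = 0.6·e^(−0.7×1.6) = 0.1958
φ(5.4) = 0.6·e^(−0.7×5.4) = 0.0137
Δφ = 0.1958 − 0.0137 = 0.1821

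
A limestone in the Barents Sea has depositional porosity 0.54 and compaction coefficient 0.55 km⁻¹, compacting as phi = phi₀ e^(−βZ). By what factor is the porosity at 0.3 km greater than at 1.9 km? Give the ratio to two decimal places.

phi(Z₁)/phi(Z₂) = e^(−β·Z₁)/e^(−β·Z₂) = e^{β(Z₂−Z₁)}
= exp(0.55 × 1.6) = exp(0.88) = 2.4109

2.41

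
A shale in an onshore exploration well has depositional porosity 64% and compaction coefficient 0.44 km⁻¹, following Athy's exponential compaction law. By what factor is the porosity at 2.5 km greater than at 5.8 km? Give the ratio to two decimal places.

n(Z₁)/n(Z₂) = e^(−β·Z₁)/e^(−β·Z₂) = e^{β(Z₂−Z₁)}
= exp(0.44 × 3.3) = exp(1.452) = 4.2716

4.27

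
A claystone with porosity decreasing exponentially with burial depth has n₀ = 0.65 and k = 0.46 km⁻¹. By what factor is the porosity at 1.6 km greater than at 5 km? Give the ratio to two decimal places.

4.78

n(Z₁)/n(Z₂) = e^(−k·Z₁)/e^(−k·Z₂) = e^{k(Z₂−Z₁)}
= exp(0.46 × 3.4) = exp(1.564) = 4.7779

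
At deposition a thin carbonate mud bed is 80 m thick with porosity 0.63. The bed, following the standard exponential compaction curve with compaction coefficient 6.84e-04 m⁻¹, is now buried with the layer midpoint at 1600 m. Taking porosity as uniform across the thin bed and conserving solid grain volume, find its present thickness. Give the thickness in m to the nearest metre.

38 m

Working in km (1 km = 1000 m; β in km⁻¹ = β in m⁻¹ × 1000):
Porosity at 1.6 km: n = 0.63·exp(−0.684×1.6) = 0.2109
Solid-volume conservation: h(1−n) = h₀(1−n₀) ⇒ h = h₀·(1−n₀)/(1−n)
h = 0.08 × (1 − 0.63)/(1 − 0.2109) = 0.08 × 0.4689 = 0.0375 km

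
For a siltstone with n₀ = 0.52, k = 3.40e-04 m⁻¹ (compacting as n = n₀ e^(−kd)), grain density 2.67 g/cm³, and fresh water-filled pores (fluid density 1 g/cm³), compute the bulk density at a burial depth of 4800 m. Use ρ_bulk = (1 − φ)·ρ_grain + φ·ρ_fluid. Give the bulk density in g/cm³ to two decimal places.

2.50 g/cm³

Working in km (1 km = 1000 m; k in km⁻¹ = k in m⁻¹ × 1000):
Porosity at depth: n = 0.52·exp(−0.34×4.8) = 0.52×0.1955 = 0.1017
Bulk density: ρ_b = (1−n)ρ_g + n·ρ_f = 0.8983×2.67 + 0.1017×1
       = 2.399 + 0.102 = 2.500 g/cm³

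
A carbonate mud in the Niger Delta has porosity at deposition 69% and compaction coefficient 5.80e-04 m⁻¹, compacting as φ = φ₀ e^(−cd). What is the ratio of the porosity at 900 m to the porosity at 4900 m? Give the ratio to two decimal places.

10.18

Working in km (1 km = 1000 m; c in km⁻¹ = c in m⁻¹ × 1000):
φ(d₁)/φ(d₂) = e^(−c·d₁)/e^(−c·d₂) = e^{c(d₂−d₁)}
= exp(0.58 × 4) = exp(2.32) = 10.1757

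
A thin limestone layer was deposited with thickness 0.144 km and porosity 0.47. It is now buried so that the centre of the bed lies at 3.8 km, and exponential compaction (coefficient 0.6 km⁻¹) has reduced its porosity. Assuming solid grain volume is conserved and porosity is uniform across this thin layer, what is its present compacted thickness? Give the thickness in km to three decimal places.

Porosity at 3.8 km: φ = 0.47·exp(−0.6×3.8) = 0.0481
Solid-volume conservation: h(1−φ) = h₀(1−φ₀) ⇒ h = h₀·(1−φ₀)/(1−φ)
h = 0.144 × (1 − 0.47)/(1 − 0.0481) = 0.144 × 0.5568 = 0.0802 km

0.080 km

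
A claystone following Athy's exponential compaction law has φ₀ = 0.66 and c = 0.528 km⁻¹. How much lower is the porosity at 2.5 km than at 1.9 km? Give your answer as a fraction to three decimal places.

0.066

φ(1.9) = 0.66·e^(−0.528×1.9) = 0.2420
φ(2.5) = 0.66·e^(−0.528×2.5) = 0.1763
Δφ = 0.2420 − 0.1763 = 0.0657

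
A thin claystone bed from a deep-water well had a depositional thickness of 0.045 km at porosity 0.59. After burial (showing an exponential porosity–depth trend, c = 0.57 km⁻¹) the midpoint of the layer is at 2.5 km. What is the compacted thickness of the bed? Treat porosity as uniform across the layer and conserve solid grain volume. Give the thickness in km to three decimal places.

0.022 km

Porosity at 2.5 km: phi = 0.59·exp(−0.57×2.5) = 0.1419
Solid-volume conservation: h(1−phi) = h₀(1−phi₀) ⇒ h = h₀·(1−phi₀)/(1−phi)
h = 0.045 × (1 − 0.59)/(1 − 0.1419) = 0.045 × 0.4778 = 0.0215 km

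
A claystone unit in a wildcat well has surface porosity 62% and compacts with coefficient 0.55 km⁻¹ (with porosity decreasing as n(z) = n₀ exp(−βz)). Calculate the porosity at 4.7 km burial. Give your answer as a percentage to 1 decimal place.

n = n₀·exp(−β·z) = 0.62 × exp(−0.55 × 4.7) = 0.62 × exp(−2.585)
  = 0.62 × 0.0754 = 0.0467

4.7%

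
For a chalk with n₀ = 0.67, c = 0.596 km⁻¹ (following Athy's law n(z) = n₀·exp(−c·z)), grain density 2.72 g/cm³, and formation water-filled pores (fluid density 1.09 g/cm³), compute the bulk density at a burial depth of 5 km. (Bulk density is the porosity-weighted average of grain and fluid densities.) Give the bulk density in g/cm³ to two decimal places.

Porosity at depth: n = 0.67·exp(−0.596×5) = 0.67×0.0508 = 0.0340
Bulk density: ρ_b = (1−n)ρ_g + n·ρ_f = 0.9660×2.72 + 0.0340×1.09
       = 2.627 + 0.037 = 2.665 g/cm³

2.66 g/cm³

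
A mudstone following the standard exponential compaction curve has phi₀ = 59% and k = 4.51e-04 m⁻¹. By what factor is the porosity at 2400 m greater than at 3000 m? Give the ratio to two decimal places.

Working in km (1 km = 1000 m; k in km⁻¹ = k in m⁻¹ × 1000):
phi(Z₁)/phi(Z₂) = e^(−k·Z₁)/e^(−k·Z₂) = e^{k(Z₂−Z₁)}
= exp(0.451 × 0.6) = exp(0.2706) = 1.3108

1.31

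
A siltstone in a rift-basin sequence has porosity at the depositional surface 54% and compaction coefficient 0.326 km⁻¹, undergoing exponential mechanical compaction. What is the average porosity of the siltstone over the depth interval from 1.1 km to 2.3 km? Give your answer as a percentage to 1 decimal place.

31.2%

⟨φ⟩ = (1/(Z₂−Z₁)) ∫ φ₀ e^(−cZ) dZ = φ₀·(e^(−c·Z₁) − e^(−c·Z₂)) / (c·(Z₂−Z₁))
e^(−0.326×1.1) = 0.6987; e^(−0.326×2.3) = 0.4725
⟨φ⟩ = 0.54 × (0.6987 − 0.4725) / (0.326 × 1.2) = 0.54 × 0.5782 = 0.3122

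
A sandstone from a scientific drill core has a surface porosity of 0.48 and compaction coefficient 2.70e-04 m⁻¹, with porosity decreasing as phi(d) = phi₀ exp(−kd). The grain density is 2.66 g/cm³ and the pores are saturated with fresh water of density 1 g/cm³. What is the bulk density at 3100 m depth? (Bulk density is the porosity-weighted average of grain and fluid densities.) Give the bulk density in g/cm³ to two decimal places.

Working in km (1 km = 1000 m; k in km⁻¹ = k in m⁻¹ × 1000):
Porosity at depth: phi = 0.48·exp(−0.27×3.1) = 0.48×0.4330 = 0.2078
Bulk density: ρ_b = (1−phi)ρ_g + phi·ρ_f = 0.7922×2.66 + 0.2078×1
       = 2.107 + 0.208 = 2.315 g/cm³

2.31 g/cm³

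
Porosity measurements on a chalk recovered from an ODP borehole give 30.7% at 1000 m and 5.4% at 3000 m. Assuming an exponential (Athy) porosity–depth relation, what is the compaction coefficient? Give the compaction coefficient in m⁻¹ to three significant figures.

0.000869 m⁻¹

Working in km (1 km = 1000 m; β in km⁻¹ = β in m⁻¹ × 1000):
Athy: phi(Z) = phi₀ e^(−βZ) ⇒ phi₁/phi₂ = e^{β(Z₂−Z₁)} ⇒ β = ln(phi₁/phi₂)/(Z₂−Z₁)
β = ln(0.307/0.054) / (3 − 1) = ln(5.685) / 2 = 1.7379 / 2 = 0.8689 km⁻¹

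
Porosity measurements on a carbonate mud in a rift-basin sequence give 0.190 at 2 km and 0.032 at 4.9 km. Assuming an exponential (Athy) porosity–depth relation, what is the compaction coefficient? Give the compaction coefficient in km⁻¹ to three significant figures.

0.614 km⁻¹

Athy: phi(Z) = phi₀ e^(−kZ) ⇒ phi₁/phi₂ = e^{k(Z₂−Z₁)} ⇒ k = ln(phi₁/phi₂)/(Z₂−Z₁)
k = ln(0.19/0.032) / (4.9 − 2) = ln(5.938) / 2.9 = 1.7813 / 2.9 = 0.6142 km⁻¹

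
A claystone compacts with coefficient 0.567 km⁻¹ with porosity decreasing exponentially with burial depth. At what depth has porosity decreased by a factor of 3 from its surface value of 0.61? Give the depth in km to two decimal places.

φ/φ₀ = 1/3 ⇒ exp(−c·Z) = 1/3 ⇒ Z = ln(3) / c
Z = 1.0986 / 0.567 = 1.938 km

1.94 km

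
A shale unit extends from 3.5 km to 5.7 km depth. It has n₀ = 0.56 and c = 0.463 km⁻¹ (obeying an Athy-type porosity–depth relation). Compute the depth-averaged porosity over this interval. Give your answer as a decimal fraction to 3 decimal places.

0.069

⟨n⟩ = (1/(Z₂−Z₁)) ∫ n₀ e^(−cZ) dZ = n₀·(e^(−c·Z₁) − e^(−c·Z₂)) / (c·(Z₂−Z₁))
e^(−0.463×3.5) = 0.1978; e^(−0.463×5.7) = 0.0714
⟨n⟩ = 0.56 × (0.1978 − 0.0714) / (0.463 × 2.2) = 0.56 × 0.1241 = 0.0695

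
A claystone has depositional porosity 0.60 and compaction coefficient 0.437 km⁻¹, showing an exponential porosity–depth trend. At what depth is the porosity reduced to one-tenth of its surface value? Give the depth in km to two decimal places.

5.27 km

φ/φ₀ = 1/10 ⇒ exp(−β·Z) = 1/10 ⇒ Z = ln(10) / β
Z = 2.3026 / 0.437 = 5.269 km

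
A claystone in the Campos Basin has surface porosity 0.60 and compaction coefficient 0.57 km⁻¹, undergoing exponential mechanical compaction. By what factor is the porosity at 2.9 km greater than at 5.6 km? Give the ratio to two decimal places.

4.66

n(z₁)/n(z₂) = e^(−c·z₁)/e^(−c·z₂) = e^{c(z₂−z₁)}
= exp(0.57 × 2.7) = exp(1.539) = 4.6599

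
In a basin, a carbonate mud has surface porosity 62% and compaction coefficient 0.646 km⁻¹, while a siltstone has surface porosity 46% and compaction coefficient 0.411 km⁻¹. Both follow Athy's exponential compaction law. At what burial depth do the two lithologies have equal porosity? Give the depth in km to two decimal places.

1.27 km

Set phi₀ₐ e^(−cₐd) = phi₀ᵦ e^(−cᵦd) ⇒ ln(phi₀ₐ/phi₀ᵦ) = (cₐ − cᵦ)·d
d = ln(0.62/0.46) / (0.646 − 0.411) = 0.2985 / 0.235 = 1.270 km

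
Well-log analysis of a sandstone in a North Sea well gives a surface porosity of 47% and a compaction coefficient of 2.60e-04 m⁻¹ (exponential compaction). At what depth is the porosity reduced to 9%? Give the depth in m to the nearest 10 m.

Working in km (1 km = 1000 m; c in km⁻¹ = c in m⁻¹ × 1000):
Invert Athy's law: Z = ln(φ₀/φ) / c
Z = ln(0.47/0.09) / 0.26 = ln(5.222) / 0.26 = 1.6529 / 0.26 = 6.357 km

6360 m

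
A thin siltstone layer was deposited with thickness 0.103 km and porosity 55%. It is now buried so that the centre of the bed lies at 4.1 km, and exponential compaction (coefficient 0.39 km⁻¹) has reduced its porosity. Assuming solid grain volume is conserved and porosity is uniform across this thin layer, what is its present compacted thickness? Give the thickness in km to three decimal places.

Porosity at 4.1 km: n = 0.55·exp(−0.39×4.1) = 0.1112
Solid-volume conservation: h(1−n) = h₀(1−n₀) ⇒ h = h₀·(1−n₀)/(1−n)
h = 0.103 × (1 − 0.55)/(1 − 0.1112) = 0.103 × 0.5063 = 0.0521 km

0.052 km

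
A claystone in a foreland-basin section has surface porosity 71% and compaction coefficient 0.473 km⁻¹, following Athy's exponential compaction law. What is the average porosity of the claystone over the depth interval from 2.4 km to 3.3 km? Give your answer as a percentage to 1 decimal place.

⟨phi⟩ = (1/(z₂−z₁)) ∫ phi₀ e^(−βz) dz = phi₀·(e^(−β·z₁) − e^(−β·z₂)) / (β·(z₂−z₁))
e^(−0.473×2.4) = 0.3214; e^(−0.473×3.3) = 0.2099
⟨phi⟩ = 0.71 × (0.3214 − 0.2099) / (0.473 × 0.9) = 0.71 × 0.2617 = 0.1858

18.6%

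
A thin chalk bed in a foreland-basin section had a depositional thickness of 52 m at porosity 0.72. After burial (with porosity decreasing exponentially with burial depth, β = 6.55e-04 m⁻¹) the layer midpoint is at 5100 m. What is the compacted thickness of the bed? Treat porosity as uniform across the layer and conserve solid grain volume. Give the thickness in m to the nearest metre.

15 m

Working in km (1 km = 1000 m; β in km⁻¹ = β in m⁻¹ × 1000):
Porosity at 5.1 km: n = 0.72·exp(−0.655×5.1) = 0.0255
Solid-volume conservation: h(1−n) = h₀(1−n₀) ⇒ h = h₀·(1−n₀)/(1−n)
h = 0.052 × (1 − 0.72)/(1 − 0.0255) = 0.052 × 0.2873 = 0.0149 km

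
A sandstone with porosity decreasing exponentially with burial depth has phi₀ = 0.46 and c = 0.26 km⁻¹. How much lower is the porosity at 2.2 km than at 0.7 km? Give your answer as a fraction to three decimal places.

phi(0.7) = 0.46·e^(−0.26×0.7) = 0.3835
phi(2.2) = 0.46·e^(−0.26×2.2) = 0.2596
Δphi = 0.3835 − 0.2596 = 0.1238

0.124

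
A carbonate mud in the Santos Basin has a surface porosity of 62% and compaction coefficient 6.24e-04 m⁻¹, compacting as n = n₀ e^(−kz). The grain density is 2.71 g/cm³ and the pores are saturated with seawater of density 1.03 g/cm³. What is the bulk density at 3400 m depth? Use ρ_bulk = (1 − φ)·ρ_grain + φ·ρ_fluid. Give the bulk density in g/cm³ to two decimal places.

Working in km (1 km = 1000 m; k in km⁻¹ = k in m⁻¹ × 1000):
Porosity at depth: n = 0.62·exp(−0.624×3.4) = 0.62×0.1198 = 0.0743
Bulk density: ρ_b = (1−n)ρ_g + n·ρ_f = 0.9257×2.71 + 0.0743×1.03
       = 2.509 + 0.077 = 2.585 g/cm³

2.59 g/cm³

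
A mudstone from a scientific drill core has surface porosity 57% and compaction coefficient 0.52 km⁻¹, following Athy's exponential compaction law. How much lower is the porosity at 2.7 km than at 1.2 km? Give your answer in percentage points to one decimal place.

φ(1.2) = 0.57·e^(−0.52×1.2) = 0.3054
φ(2.7) = 0.57·e^(−0.52×2.7) = 0.1400
Δφ = 0.3054 − 0.1400 = 0.1654

16.5 percentage points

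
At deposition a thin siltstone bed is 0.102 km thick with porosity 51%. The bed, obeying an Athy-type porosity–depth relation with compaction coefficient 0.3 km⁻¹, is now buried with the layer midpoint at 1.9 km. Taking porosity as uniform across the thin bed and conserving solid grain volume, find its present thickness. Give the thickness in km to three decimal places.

0.070 km

Porosity at 1.9 km: phi = 0.51·exp(−0.3×1.9) = 0.2884
Solid-volume conservation: h(1−phi) = h₀(1−phi₀) ⇒ h = h₀·(1−phi₀)/(1−phi)
h = 0.102 × (1 − 0.51)/(1 − 0.2884) = 0.102 × 0.6886 = 0.0702 km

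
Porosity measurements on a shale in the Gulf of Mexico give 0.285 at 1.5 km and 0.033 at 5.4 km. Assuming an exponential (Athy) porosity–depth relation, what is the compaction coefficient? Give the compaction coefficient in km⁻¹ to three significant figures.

Athy: φ(d) = φ₀ e^(−kd) ⇒ φ₁/φ₂ = e^{k(d₂−d₁)} ⇒ k = ln(φ₁/φ₂)/(d₂−d₁)
k = ln(0.285/0.033) / (5.4 − 1.5) = ln(8.636) / 3.9 = 2.1560 / 3.9 = 0.5528 km⁻¹

0.553 km⁻¹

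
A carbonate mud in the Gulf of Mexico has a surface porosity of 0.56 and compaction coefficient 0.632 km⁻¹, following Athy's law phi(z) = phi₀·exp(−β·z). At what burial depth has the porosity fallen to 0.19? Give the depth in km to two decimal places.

1.71 km

Invert Athy's law: z = ln(phi₀/phi) / β
z = ln(0.56/0.19) / 0.632 = ln(2.947) / 0.632 = 1.0809 / 0.632 = 1.710 km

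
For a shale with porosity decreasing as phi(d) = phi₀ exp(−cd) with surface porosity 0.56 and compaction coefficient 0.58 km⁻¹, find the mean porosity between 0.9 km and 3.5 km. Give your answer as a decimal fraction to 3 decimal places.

0.172

⟨phi⟩ = (1/(d₂−d₁)) ∫ phi₀ e^(−cd) dd = phi₀·(e^(−c·d₁) − e^(−c·d₂)) / (c·(d₂−d₁))
e^(−0.58×0.9) = 0.5933; e^(−0.58×3.5) = 0.1313
⟨phi⟩ = 0.56 × (0.5933 − 0.1313) / (0.58 × 2.6) = 0.56 × 0.3064 = 0.1716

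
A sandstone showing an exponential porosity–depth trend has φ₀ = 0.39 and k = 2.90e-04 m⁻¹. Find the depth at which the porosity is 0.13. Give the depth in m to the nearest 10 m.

Working in km (1 km = 1000 m; k in km⁻¹ = k in m⁻¹ × 1000):
Invert Athy's law: d = ln(φ₀/φ) / k
d = ln(0.39/0.13) / 0.29 = ln(3) / 0.29 = 1.0986 / 0.29 = 3.788 km

3790 m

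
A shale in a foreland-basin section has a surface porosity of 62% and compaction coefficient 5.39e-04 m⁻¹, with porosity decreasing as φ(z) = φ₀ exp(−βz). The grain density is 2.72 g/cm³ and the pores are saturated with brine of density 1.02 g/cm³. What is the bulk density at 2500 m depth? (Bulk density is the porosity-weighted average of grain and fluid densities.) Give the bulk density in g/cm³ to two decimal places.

2.45 g/cm³

Working in km (1 km = 1000 m; β in km⁻¹ = β in m⁻¹ × 1000):
Porosity at depth: φ = 0.62·exp(−0.539×2.5) = 0.62×0.2599 = 0.1611
Bulk density: ρ_b = (1−φ)ρ_g + φ·ρ_f = 0.8389×2.72 + 0.1611×1.02
       = 2.282 + 0.164 = 2.446 g/cm³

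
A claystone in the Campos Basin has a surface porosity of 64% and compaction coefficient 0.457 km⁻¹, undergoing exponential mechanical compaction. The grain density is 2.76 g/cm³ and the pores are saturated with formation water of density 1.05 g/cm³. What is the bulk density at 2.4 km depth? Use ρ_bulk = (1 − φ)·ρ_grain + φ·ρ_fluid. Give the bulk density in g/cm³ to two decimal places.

Porosity at depth: φ = 0.64·exp(−0.457×2.4) = 0.64×0.3339 = 0.2137
Bulk density: ρ_b = (1−φ)ρ_g + φ·ρ_f = 0.7863×2.76 + 0.2137×1.05
       = 2.170 + 0.224 = 2.395 g/cm³

2.39 g/cm³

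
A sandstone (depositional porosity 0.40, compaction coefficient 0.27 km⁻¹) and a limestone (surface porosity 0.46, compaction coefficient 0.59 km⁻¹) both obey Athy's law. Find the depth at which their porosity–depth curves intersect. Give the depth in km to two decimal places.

0.44 km

Set n₀ₐ e^(−kₐd) = n₀ᵦ e^(−kᵦd) ⇒ ln(n₀ₐ/n₀ᵦ) = (kₐ − kᵦ)·d
d = ln(0.4/0.46) / (0.27 − 0.59) = -0.1398 / -0.32 = 0.437 km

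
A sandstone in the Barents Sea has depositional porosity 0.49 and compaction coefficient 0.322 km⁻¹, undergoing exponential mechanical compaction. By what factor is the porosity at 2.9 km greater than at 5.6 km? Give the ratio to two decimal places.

2.39

φ(Z₁)/φ(Z₂) = e^(−k·Z₁)/e^(−k·Z₂) = e^{k(Z₂−Z₁)}
= exp(0.322 × 2.7) = exp(0.8694) = 2.3855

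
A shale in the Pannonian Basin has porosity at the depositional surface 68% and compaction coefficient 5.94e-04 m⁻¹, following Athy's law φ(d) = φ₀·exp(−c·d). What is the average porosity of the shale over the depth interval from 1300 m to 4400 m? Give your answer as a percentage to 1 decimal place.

Working in km (1 km = 1000 m; c in km⁻¹ = c in m⁻¹ × 1000):
⟨φ⟩ = (1/(d₂−d₁)) ∫ φ₀ e^(−cd) dd = φ₀·(e^(−c·d₁) − e^(−c·d₂)) / (c·(d₂−d₁))
e^(−0.594×1.3) = 0.4620; e^(−0.594×4.4) = 0.0733
⟨φ⟩ = 0.68 × (0.4620 − 0.0733) / (0.594 × 3.1) = 0.68 × 0.2111 = 0.1436

14.4%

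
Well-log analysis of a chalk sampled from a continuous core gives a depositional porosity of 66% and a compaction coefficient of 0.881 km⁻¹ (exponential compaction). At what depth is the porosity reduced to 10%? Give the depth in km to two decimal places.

2.14 km

Invert Athy's law: Z = ln(phi₀/phi) / k
Z = ln(0.66/0.1) / 0.881 = ln(6.6) / 0.881 = 1.8871 / 0.881 = 2.142 km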